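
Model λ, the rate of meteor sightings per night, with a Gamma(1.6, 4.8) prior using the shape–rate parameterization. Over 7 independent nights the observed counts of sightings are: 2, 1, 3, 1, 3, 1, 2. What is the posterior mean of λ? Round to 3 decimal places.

Total count ∑xᵢ = 13 over n = 7 nights.
Gamma is conjugate to the Poisson likelihood: posterior is Gamma(shape = 1.6+13 = 14.6, rate = 4.8+7 = 11.8).
E[λ | data] = 14.6/11.8 = 1.237.

Posterior mean ≈ 1.237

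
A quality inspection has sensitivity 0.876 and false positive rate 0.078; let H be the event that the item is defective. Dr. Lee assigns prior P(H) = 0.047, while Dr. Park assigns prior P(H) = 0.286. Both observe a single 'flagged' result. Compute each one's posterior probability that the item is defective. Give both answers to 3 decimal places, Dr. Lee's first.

The likelihood ratio for a 'flagged' result is 0.876/0.078 = 11.231.
Dr. Lee: prior odds 0.047/0.953 = 0.049318; posterior odds 0.55388; posterior probability 0.356.
Dr. Park: prior odds 0.286/0.714 = 0.40056; posterior odds 4.4986; posterior probability 0.818.

Dr. Lee: 0.356; Dr. Park: 0.818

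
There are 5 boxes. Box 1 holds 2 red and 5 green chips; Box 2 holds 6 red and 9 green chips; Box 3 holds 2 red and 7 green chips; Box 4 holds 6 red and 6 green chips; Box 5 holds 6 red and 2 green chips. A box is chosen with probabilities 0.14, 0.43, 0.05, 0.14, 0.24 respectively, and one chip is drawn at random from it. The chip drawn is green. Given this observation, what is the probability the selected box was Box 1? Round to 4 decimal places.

P(green|Box 1) = 0.7143; P(green|Box 2) = 0.6; P(green|Box 3) = 0.7778; P(green|Box 4) = 0.5; P(green|Box 5) = 0.25.
Prior × likelihood for each source: 0.14·0.7143=0.1000, 0.43·0.6=0.2580, 0.05·0.7778=0.03889, 0.14·0.5=0.07000, 0.24·0.25=0.06000. Summing gives P(green) = 0.52689.
P(Box 1 | green) = 0.1000 / 0.52689 = 0.1898.

Posterior probability ≈ 0.1898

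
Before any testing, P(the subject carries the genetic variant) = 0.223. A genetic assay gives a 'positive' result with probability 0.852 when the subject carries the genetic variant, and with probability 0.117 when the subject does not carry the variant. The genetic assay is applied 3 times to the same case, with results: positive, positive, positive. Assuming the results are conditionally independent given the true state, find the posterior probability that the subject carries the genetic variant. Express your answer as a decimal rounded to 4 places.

Let H be the event that the subject carries the genetic variant; start with P(H) = 0.223. P('positive'|H) = 0.852, P('positive'|¬H) = 0.117.
Update on result 1 ('positive'): P(H) ← 0.852·0.2230 / (0.852·0.2230 + 0.117·0.7770) = 0.19000/0.28091 = 0.6764.
Update on result 2 ('positive'): P(H) ← 0.852·0.6764 / (0.852·0.6764 + 0.117·0.3236) = 0.57627/0.61413 = 0.9383.
Update on result 3 ('positive'): P(H) ← 0.852·0.9383 / (0.852·0.9383 + 0.117·0.0617) = 0.79947/0.80668 = 0.9911.

Posterior P(H) ≈ 0.9911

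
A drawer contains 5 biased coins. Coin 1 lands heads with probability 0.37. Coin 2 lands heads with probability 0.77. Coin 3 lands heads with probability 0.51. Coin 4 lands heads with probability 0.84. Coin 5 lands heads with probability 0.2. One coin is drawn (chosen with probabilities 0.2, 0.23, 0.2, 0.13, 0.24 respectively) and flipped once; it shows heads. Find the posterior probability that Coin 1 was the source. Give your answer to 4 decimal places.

Posterior probability ≈ 0.1450

P(heads|C1) = 0.37; P(heads|C2) = 0.77; P(heads|C3) = 0.51; P(heads|C4) = 0.84; P(heads|C5) = 0.2.
Prior × likelihood for each source: 0.2·0.37=0.07400, 0.23·0.77=0.1771, 0.2·0.51=0.1020, 0.13·0.84=0.1092, 0.24·0.2=0.04800. Summing gives P(heads) = 0.51030.
P(Coin 1 | heads) = 0.07400 / 0.51030 = 0.1450.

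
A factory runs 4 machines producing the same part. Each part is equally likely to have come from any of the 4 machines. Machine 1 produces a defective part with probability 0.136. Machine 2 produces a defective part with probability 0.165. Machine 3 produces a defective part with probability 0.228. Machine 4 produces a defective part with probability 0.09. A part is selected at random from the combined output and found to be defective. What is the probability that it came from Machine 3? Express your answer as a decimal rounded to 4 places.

Tabulate prior·likelihood by source: [1] prior 0.25, lik 0.136, product 0.03400; [2] prior 0.25, lik 0.165, product 0.04125; [3] prior 0.25, lik 0.228, product 0.05700; [4] prior 0.25, lik 0.09, product 0.02250.
Normalizing constant = 0.15475; the posterior for Machine 3 is its product over the sum, 0.05700/0.15475 = 0.3683.

Posterior probability ≈ 0.3683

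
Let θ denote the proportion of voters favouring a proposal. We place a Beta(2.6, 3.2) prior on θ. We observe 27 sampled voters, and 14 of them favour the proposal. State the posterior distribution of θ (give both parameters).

Posterior: Beta(16.6, 16.2)

The binomial likelihood is conjugate to the Beta prior: with 14 successes and 13 failures, the posterior is Beta(2.6+14, 3.2+13) = Beta(16.6, 16.2).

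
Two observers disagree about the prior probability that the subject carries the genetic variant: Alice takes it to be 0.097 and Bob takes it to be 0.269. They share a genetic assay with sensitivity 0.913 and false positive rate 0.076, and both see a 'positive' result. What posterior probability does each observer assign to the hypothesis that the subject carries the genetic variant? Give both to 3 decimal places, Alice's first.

The likelihood ratio for a 'positive' result is 0.913/0.076 = 12.013.
Alice: prior odds 0.097/0.903 = 0.10742; posterior odds 1.2904; posterior probability 0.563.
Bob: prior odds 0.269/0.731 = 0.36799; posterior odds 4.4207; posterior probability 0.816.

Alice: 0.563; Bob: 0.816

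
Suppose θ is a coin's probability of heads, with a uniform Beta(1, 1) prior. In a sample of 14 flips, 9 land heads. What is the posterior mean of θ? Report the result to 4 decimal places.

Posterior mean ≈ 0.6250

Observing 9 successes and 5 failures updates Beta(1, 1) by adding the success and failure counts to the two shape parameters: α = 1+9 = 10, β = 1+5 = 6.
E[θ | data] = 10/(10+6) = 0.6250.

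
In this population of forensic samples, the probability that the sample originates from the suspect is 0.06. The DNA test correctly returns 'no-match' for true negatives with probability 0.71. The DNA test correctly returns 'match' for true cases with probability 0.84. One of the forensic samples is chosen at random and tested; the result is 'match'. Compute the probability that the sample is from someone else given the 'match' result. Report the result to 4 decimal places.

Write H for 'the sample originates from the suspect'. Prior odds H:¬H = 0.06/0.94 = 0.063830. For the 'match' outcome, the likelihood ratio is 0.84/0.29 = 2.8966.
Posterior odds = 0.063830 × 2.8966 = 0.18489, so P(H|E) = 0.18489/(1+0.18489) = 0.1560. Then P(¬H|E) = 1 − 0.1560 = 0.8440.

P(¬H | E) ≈ 0.8440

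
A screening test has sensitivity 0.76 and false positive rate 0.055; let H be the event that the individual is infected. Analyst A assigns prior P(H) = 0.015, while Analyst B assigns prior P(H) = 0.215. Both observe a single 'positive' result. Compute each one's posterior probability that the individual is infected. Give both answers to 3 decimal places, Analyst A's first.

P('+'|H) = 0.76, P('+'|¬H) = 0.055.
Analyst A: numerator 0.76·0.015 = 0.011400; evidence = 0.011400+0.055·0.985 = 0.065575; posterior = 0.174.
Analyst B: numerator 0.76·0.215 = 0.16340; evidence = 0.16340+0.055·0.785 = 0.20658; posterior = 0.791.

Analyst A: 0.174; Analyst B: 0.791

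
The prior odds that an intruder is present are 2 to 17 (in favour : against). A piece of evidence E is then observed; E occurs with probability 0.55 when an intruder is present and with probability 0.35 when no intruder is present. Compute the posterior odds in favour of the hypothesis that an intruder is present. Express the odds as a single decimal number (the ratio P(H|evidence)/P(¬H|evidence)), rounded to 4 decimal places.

Posterior odds ≈ 0.1849

Prior odds = 2/17 = 0.11765. In log-odds, ln(0.11765) = -2.1401.
Add log likelihood ratio: ln(1.5714) = 0.45199.
Posterior log-odds = -1.6881, so posterior odds = exp(-1.6881) = 0.18487.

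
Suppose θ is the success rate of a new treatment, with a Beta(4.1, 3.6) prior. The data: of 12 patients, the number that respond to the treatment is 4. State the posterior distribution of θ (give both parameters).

Posterior: Beta(8.1, 11.6)

Observing 4 successes and 8 failures updates Beta(4.1, 3.6) by adding the success and failure counts to the two shape parameters: α = 4.1+4 = 8.1, β = 3.6+8 = 11.6.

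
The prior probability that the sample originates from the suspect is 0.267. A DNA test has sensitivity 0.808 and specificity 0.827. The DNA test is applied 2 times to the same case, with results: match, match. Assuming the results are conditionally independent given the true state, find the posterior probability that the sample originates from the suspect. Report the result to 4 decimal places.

Let H be the event that the sample originates from the suspect; start with P(H) = 0.267. P('match'|H) = 0.808, P('match'|¬H) = 0.173.
Update on result 1 ('match'): P(H) ← 0.808·0.2670 / (0.808·0.2670 + 0.173·0.7330) = 0.21574/0.34254 = 0.6298.
Update on result 2 ('match'): P(H) ← 0.808·0.6298 / (0.808·0.6298 + 0.173·0.3702) = 0.50888/0.57293 = 0.8882.

Posterior P(H) ≈ 0.8882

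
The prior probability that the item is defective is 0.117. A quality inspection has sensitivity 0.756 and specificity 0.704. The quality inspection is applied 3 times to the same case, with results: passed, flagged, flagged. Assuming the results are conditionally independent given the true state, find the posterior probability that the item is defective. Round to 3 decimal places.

Posterior P(H) ≈ 0.231

Let H be the event that the item is defective; start with P(H) = 0.117. P('flagged'|H) = 0.756, P('flagged'|¬H) = 0.296.
Update on result 1 ('passed'): P(H) ← 0.244·0.1170 / (0.244·0.1170 + 0.704·0.8830) = 0.028548/0.65018 = 0.0439.
Update on result 2 ('flagged'): P(H) ← 0.756·0.0439 / (0.756·0.0439 + 0.296·0.9561) = 0.033194/0.31620 = 0.1050.
Update on result 3 ('flagged'): P(H) ← 0.756·0.1050 / (0.756·0.1050 + 0.296·0.8950) = 0.079365/0.34429 = 0.2305.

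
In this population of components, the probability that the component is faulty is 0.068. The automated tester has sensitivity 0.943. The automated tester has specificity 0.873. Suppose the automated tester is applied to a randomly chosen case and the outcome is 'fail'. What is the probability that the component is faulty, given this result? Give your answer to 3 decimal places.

P(H | E) ≈ 0.351

Let H be the event that the component is faulty. P(H) = 0.068, so P(¬H) = 0.932. With E the 'fail' result, P(E|H) = 0.943 and P(E|¬H) = 0.127.
P(E) = 0.943·0.068 + 0.127·0.932 = 0.064124 + 0.11836 = 0.18249.
By Bayes' theorem, P(H|E) = 0.064124 / 0.18249 = 0.351.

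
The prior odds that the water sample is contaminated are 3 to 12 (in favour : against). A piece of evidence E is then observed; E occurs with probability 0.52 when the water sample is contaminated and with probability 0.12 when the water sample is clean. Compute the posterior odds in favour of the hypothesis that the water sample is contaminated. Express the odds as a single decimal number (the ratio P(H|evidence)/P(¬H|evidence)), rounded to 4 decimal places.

Posterior odds ≈ 1.0833

Prior odds = 3/12 = 0.25000.
Likelihood ratio for E = 0.52/0.12 = 4.3333.
Posterior odds = prior odds × LR = 1.0833.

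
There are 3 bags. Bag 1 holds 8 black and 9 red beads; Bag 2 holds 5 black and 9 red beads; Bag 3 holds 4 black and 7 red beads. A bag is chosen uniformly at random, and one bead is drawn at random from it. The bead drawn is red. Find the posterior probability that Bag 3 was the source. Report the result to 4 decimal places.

Posterior probability ≈ 0.3518

P(red|Bag 1) = 0.5294; P(red|Bag 2) = 0.6429; P(red|Bag 3) = 0.6364.
Prior × likelihood for each source: 0.333333·0.5294=0.1765, 0.333333·0.6429=0.2143, 0.333333·0.6364=0.2121. Summing gives P(red) = 0.60288.
P(Bag 3 | red) = 0.2121 / 0.60288 = 0.3518.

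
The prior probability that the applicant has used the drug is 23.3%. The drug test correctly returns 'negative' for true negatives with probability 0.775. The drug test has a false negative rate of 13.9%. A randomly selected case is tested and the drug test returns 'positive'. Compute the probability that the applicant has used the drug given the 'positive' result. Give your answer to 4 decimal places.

P(H | E) ≈ 0.5376

Let H be the event that the applicant has used the drug. P(H) = 0.233, so P(¬H) = 0.767. With E the 'positive' result, P(E|H) = 0.861 and P(E|¬H) = 0.225.
P(E) = 0.861·0.233 + 0.225·0.767 = 0.20061 + 0.17258 = 0.37319.
By Bayes' theorem, P(H|E) = 0.20061 / 0.37319 = 0.5376.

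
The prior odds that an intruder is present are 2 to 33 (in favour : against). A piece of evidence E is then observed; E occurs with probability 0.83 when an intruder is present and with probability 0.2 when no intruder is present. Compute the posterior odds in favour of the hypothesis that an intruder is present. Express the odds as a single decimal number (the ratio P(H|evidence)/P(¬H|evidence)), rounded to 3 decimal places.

Prior odds = 2/33 = 0.060606. In log-odds, ln(0.060606) = -2.8034.
Add log likelihood ratio: ln(4.1500) = 1.4231.
Posterior log-odds = -1.3803, so posterior odds = exp(-1.3803) = 0.25152.

Posterior odds ≈ 0.252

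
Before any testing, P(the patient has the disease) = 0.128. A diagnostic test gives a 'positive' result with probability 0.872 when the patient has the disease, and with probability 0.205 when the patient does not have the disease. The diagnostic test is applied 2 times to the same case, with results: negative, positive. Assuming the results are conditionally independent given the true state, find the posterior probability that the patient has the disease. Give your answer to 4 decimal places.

Let H be the event that the patient has the disease; start with P(H) = 0.128. P('positive'|H) = 0.872, P('positive'|¬H) = 0.205.
Update on result 1 ('negative'): P(H) ← 0.128·0.1280 / (0.128·0.1280 + 0.795·0.8720) = 0.016384/0.70962 = 0.0231.
Update on result 2 ('positive'): P(H) ← 0.872·0.0231 / (0.872·0.0231 + 0.205·0.9769) = 0.020133/0.22040 = 0.0913.

Posterior P(H) ≈ 0.0913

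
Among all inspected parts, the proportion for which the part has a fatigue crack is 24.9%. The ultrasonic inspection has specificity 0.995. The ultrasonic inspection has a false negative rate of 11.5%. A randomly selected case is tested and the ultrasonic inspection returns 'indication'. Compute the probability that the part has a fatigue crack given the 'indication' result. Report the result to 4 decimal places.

Let H be the event that the part has a fatigue crack. P(H) = 0.249, so P(¬H) = 0.751. With E the 'indication' result, P(E|H) = 0.885 and P(E|¬H) = 0.005.
P(E) = 0.885·0.249 + 0.005·0.751 = 0.22037 + 0.0037550 = 0.22412.
By Bayes' theorem, P(H|E) = 0.22037 / 0.22412 = 0.9832.

P(H | E) ≈ 0.9832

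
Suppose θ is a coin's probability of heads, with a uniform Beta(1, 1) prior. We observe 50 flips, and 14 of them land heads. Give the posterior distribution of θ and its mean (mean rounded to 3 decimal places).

Posterior: Beta(15, 37); mean ≈ 0.288

The binomial likelihood is conjugate to the Beta prior: with 14 successes and 36 failures, the posterior is Beta(1+14, 1+36) = Beta(15, 37).
Posterior mean = α/(α+β) = 15/52 = 0.288.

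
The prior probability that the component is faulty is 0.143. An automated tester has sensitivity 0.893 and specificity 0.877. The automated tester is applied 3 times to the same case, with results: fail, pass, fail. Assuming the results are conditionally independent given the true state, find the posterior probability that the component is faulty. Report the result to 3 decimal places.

Posterior P(H) ≈ 0.518

Let H be the event that the component is faulty; start with P(H) = 0.143. P('fail'|H) = 0.893, P('fail'|¬H) = 0.123.
Update on result 1 ('fail'): P(H) ← 0.893·0.1430 / (0.893·0.1430 + 0.123·0.8570) = 0.12770/0.23311 = 0.5478.
Update on result 2 ('pass'): P(H) ← 0.107·0.5478 / (0.107·0.5478 + 0.877·0.4522) = 0.058615/0.45519 = 0.1288.
Update on result 3 ('fail'): P(H) ← 0.893·0.1288 / (0.893·0.1288 + 0.123·0.8712) = 0.11499/0.22215 = 0.5176.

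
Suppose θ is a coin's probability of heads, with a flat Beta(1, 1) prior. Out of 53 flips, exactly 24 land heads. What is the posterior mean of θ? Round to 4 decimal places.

The binomial likelihood is conjugate to the Beta prior: with 24 successes and 29 failures, the posterior is Beta(1+24, 1+29) = Beta(25, 30).
Posterior mean = α/(α+β) = 25/55 = 0.4545.

Posterior mean ≈ 0.4545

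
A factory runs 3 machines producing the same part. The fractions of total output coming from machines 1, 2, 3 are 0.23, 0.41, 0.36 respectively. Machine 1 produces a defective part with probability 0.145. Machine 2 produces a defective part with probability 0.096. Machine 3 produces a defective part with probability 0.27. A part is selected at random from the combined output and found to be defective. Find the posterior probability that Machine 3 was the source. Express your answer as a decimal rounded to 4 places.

Posterior probability ≈ 0.5721

P(defective|M1) = 0.145; P(defective|M2) = 0.096; P(defective|M3) = 0.27.
Prior × likelihood for each source: 0.23·0.145=0.03335, 0.41·0.096=0.03936, 0.36·0.27=0.09720. Summing gives P(defective) = 0.16991.
P(Machine 3 | defective) = 0.09720 / 0.16991 = 0.5721.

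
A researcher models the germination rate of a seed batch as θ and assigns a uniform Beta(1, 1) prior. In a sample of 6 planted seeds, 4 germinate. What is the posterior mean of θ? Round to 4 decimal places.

Posterior mean ≈ 0.6250

The binomial likelihood is conjugate to the Beta prior: with 4 successes and 2 failures, the posterior is Beta(1+4, 1+2) = Beta(5, 3).
Posterior mean = α/(α+β) = 5/8 = 0.6250.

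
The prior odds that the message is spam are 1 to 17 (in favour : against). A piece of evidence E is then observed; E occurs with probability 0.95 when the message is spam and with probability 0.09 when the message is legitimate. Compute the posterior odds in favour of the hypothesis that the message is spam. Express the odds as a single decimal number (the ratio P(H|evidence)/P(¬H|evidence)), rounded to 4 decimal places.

Posterior odds ≈ 0.6209

Prior odds = 1/17 = 0.058824. In log-odds, ln(0.058824) = -2.8332.
Add log likelihood ratio: ln(10.556) = 2.3567.
Posterior log-odds = -0.47656, so posterior odds = exp(-0.47656) = 0.62092.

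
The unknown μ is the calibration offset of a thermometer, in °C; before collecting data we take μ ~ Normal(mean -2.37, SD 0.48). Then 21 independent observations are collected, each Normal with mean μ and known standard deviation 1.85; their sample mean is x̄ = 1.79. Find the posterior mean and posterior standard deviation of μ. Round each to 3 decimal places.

Posterior mean ≈ 0.067; posterior SD ≈ 0.309

With known σ, the Normal prior is conjugate. Weight on the data is w = (n/σ²)/(n/σ² + 1/τ₀²) = 6.13587/(6.13587+4.34028) = 0.58570.
Posterior mean = w·x̄ + (1−w)·μ₀ = 0.58570·1.79 + 0.41430·-2.37 = 0.067. Posterior variance = 1/(6.13587+4.34028) = 0.0954550, so SD = 0.309.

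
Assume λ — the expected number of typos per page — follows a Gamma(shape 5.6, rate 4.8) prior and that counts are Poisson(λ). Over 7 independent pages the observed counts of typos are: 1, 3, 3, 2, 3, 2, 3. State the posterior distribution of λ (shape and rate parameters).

The Poisson likelihood adds the total count to the shape and the number of exposure periods to the rate. Here ∑xᵢ = 17 and n = 7, so shape 5.6→22.6 and rate 4.8→11.8.

Posterior: Gamma(shape=22.6, rate=11.8)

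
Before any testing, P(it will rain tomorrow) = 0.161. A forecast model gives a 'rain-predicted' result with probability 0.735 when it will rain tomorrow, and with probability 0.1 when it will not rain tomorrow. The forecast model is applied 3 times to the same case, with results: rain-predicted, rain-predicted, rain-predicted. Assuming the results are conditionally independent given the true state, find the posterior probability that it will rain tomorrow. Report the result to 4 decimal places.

Let H be the event that it will rain tomorrow; start with P(H) = 0.161. P('rain-predicted'|H) = 0.735, P('rain-predicted'|¬H) = 0.1.
Update on result 1 ('rain-predicted'): P(H) ← 0.735·0.1610 / (0.735·0.1610 + 0.1·0.8390) = 0.11833/0.20223 = 0.5851.
Update on result 2 ('rain-predicted'): P(H) ← 0.735·0.5851 / (0.735·0.5851 + 0.1·0.4149) = 0.43008/0.47156 = 0.9120.
Update on result 3 ('rain-predicted'): P(H) ← 0.735·0.9120 / (0.735·0.9120 + 0.1·0.0880) = 0.67034/0.67913 = 0.9870.

Posterior P(H) ≈ 0.9870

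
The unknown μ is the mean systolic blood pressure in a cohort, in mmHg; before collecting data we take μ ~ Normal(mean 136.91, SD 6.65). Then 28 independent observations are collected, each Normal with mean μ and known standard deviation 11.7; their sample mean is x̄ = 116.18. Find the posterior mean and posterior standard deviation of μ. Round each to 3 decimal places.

Posterior mean ≈ 118.244; posterior SD ≈ 2.098

Prior precision 1/τ₀² = 1/6.65² = 0.0226129; data precision n/σ² = 28/11.7² = 0.204544.
Posterior precision = 0.0226129 + 0.204544 = 0.227157, giving posterior SD = 1/√0.227157 = 2.098.
Posterior mean = (0.0226129·136.91 + 0.204544·116.18) / 0.227157 = 118.244.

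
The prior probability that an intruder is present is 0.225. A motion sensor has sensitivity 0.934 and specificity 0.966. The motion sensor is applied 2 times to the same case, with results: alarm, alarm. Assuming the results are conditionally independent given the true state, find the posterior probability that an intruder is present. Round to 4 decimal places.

Posterior P(H) ≈ 0.9955

With H the event that an intruder is present, the joint likelihood of the observed sequence is P(data|H) = 0.934·0.934 = 0.87236 and P(data|¬H) = 0.034·0.034 = 0.0011560.
Bayes: P(H|data) = 0.225·0.87236 / (0.225·0.87236 + 0.775·0.0011560) = 0.19628/0.19718 = 0.9955.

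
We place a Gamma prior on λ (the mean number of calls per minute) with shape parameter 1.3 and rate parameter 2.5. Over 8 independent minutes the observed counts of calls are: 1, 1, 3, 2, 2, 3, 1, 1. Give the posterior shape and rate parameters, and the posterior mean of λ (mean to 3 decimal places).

Total count ∑xᵢ = 14 over n = 8 minutes.
Gamma is conjugate to the Poisson likelihood: posterior is Gamma(shape = 1.3+14 = 15.3, rate = 2.5+8 = 10.5).
E[λ | data] = 15.3/10.5 = 1.457.

Posterior: Gamma(shape=15.3, rate=10.5); mean ≈ 1.457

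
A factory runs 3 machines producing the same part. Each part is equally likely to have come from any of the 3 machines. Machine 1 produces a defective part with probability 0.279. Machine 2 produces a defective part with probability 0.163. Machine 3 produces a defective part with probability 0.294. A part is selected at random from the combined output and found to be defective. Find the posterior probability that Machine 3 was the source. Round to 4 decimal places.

P(defective|M1) = 0.279; P(defective|M2) = 0.163; P(defective|M3) = 0.294.
Prior × likelihood for each source: 0.333333·0.279=0.09300, 0.333333·0.163=0.05433, 0.333333·0.294=0.09800. Summing gives P(defective) = 0.24533.
P(Machine 3 | defective) = 0.09800 / 0.24533 = 0.3995.

Posterior probability ≈ 0.3995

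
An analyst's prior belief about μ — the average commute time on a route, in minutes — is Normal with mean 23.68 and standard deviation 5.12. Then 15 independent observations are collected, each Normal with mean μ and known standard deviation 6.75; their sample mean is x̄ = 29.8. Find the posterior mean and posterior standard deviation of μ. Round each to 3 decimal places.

With known σ, the Normal prior is conjugate. Weight on the data is w = (n/σ²)/(n/σ² + 1/τ₀²) = 0.329218/(0.329218+0.0381470) = 0.89616.
Posterior mean = w·x̄ + (1−w)·μ₀ = 0.89616·29.8 + 0.10384·23.68 = 29.165. Posterior variance = 1/(0.329218+0.0381470) = 2.72209, so SD = 1.650.

Posterior mean ≈ 29.165; posterior SD ≈ 1.650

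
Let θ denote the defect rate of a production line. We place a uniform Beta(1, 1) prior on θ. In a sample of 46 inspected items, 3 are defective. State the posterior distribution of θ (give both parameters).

The binomial likelihood is conjugate to the Beta prior: with 3 successes and 43 failures, the posterior is Beta(1+3, 1+43) = Beta(4, 44).

Posterior: Beta(4, 44)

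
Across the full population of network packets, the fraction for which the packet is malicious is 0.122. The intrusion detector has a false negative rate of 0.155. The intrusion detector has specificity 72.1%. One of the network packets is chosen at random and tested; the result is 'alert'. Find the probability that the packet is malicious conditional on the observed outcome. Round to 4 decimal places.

Let H be the event that the packet is malicious. P(H) = 0.122, so P(¬H) = 0.878. With E the 'alert' result, P(E|H) = 0.845 and P(E|¬H) = 0.279.
P(E) = 0.845·0.122 + 0.279·0.878 = 0.10309 + 0.24496 = 0.34805.
By Bayes' theorem, P(H|E) = 0.10309 / 0.34805 = 0.2962.

P(H | E) ≈ 0.2962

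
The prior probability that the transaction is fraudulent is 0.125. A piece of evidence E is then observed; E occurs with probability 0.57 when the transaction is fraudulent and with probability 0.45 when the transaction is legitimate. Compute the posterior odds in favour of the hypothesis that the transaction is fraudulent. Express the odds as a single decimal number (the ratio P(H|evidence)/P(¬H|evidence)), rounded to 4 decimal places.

Posterior odds ≈ 0.1810

Prior odds = 0.125/(1−0.125) = 0.14286. In log-odds, ln(0.14286) = -1.9459.
Add log likelihood ratio: ln(1.2667) = 0.23639.
Posterior log-odds = -1.7095, so posterior odds = exp(-1.7095) = 0.18095.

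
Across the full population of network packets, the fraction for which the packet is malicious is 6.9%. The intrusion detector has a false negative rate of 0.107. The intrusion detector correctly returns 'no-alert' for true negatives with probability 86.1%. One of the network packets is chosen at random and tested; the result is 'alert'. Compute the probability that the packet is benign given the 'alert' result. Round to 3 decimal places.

P(¬H | E) ≈ 0.677

Write H for 'the packet is malicious'. Prior odds H:¬H = 0.069/0.931 = 0.074114. For the 'alert' outcome, the likelihood ratio is 0.893/0.139 = 6.4245.
Posterior odds = 0.074114 × 6.4245 = 0.47614, so P(H|E) = 0.47614/(1+0.47614) = 0.323. Then P(¬H|E) = 1 − 0.323 = 0.677.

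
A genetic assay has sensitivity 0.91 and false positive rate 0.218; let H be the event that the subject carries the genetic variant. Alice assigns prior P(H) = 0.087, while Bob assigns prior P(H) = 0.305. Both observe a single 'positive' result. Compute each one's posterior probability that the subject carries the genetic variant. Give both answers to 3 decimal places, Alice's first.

The likelihood ratio for a 'positive' result is 0.91/0.218 = 4.1743.
Alice: prior odds 0.087/0.913 = 0.095290; posterior odds 0.39777; posterior probability 0.285.
Bob: prior odds 0.305/0.695 = 0.43885; posterior odds 1.8319; posterior probability 0.647.

Alice: 0.285; Bob: 0.647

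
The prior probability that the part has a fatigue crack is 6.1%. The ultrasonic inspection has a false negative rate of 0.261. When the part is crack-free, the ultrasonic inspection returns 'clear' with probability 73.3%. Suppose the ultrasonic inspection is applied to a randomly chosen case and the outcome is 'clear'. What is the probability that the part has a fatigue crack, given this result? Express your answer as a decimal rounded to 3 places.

Let H be the event that the part has a fatigue crack. P(H) = 0.061, so P(¬H) = 0.939. With E the 'clear' result, P(E|H) = 0.261 and P(E|¬H) = 0.733.
P(E) = 0.261·0.061 + 0.733·0.939 = 0.015921 + 0.68829 = 0.70421.
By Bayes' theorem, P(H|E) = 0.015921 / 0.70421 = 0.023.

P(H | E) ≈ 0.023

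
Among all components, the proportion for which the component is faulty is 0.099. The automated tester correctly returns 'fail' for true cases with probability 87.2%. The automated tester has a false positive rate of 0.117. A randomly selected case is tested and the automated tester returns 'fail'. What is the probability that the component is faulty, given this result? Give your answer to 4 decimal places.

P(H | E) ≈ 0.4502

Let H be the event that the component is faulty. P(H) = 0.099, so P(¬H) = 0.901. With E the 'fail' result, P(E|H) = 0.872 and P(E|¬H) = 0.117.
P(E) = 0.872·0.099 + 0.117·0.901 = 0.086328 + 0.10542 = 0.19174.
By Bayes' theorem, P(H|E) = 0.086328 / 0.19174 = 0.4502.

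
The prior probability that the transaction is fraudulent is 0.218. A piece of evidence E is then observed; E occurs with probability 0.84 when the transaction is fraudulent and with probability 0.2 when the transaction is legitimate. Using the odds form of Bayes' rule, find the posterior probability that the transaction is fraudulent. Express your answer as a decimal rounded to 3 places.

Prior odds = 0.218/(1−0.218) = 0.27877. In log-odds, ln(0.27877) = -1.2774.
Add log likelihood ratio: ln(4.2000) = 1.4351.
Posterior log-odds = 0.15772, so posterior odds = exp(0.15772) = 1.1708. Converting, P(H|E) = 1.1708/2.1708 = 0.539.

Posterior probability ≈ 0.539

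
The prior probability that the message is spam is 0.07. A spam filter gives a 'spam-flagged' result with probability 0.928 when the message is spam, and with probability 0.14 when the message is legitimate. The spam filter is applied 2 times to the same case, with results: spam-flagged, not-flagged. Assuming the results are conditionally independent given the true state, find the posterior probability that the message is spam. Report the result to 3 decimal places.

Let H be the event that the message is spam; start with P(H) = 0.07. P('spam-flagged'|H) = 0.928, P('spam-flagged'|¬H) = 0.14.
Update on result 1 ('spam-flagged'): P(H) ← 0.928·0.0700 / (0.928·0.0700 + 0.14·0.9300) = 0.064960/0.19516 = 0.3329.
Update on result 2 ('not-flagged'): P(H) ← 0.072·0.3329 / (0.072·0.3329 + 0.86·0.6671) = 0.023966/0.59771 = 0.0401.

Posterior P(H) ≈ 0.040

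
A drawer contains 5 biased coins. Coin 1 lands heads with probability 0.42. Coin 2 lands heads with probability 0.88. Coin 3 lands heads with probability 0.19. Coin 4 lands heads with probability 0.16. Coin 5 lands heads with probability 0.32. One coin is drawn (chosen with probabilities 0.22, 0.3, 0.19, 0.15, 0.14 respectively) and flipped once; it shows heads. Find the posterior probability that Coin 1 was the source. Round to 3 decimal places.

P(heads|C1) = 0.42; P(heads|C2) = 0.88; P(heads|C3) = 0.19; P(heads|C4) = 0.16; P(heads|C5) = 0.32.
Prior × likelihood for each source: 0.22·0.42=0.09240, 0.3·0.88=0.2640, 0.19·0.19=0.03610, 0.15·0.16=0.02400, 0.14·0.32=0.04480. Summing gives P(heads) = 0.46130.
P(Coin 1 | heads) = 0.09240 / 0.46130 = 0.200.

Posterior probability ≈ 0.200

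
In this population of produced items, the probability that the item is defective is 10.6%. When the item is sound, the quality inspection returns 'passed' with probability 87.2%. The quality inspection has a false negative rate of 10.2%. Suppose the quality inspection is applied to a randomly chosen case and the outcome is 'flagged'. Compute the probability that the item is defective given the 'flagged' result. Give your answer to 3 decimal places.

Write H for 'the item is defective'. Prior odds H:¬H = 0.106/0.894 = 0.11857. For the 'flagged' outcome, the likelihood ratio is 0.898/0.128 = 7.0156.
Posterior odds = 0.11857 × 7.0156 = 0.83183, so P(H|E) = 0.83183/(1+0.83183) = 0.454.

P(H | E) ≈ 0.454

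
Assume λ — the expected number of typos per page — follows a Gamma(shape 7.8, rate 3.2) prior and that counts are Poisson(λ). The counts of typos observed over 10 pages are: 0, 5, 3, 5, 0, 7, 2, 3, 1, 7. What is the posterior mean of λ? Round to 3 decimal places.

Posterior mean ≈ 3.091

Total count ∑xᵢ = 33 over n = 10 pages.
Gamma is conjugate to the Poisson likelihood: posterior is Gamma(shape = 7.8+33 = 40.8, rate = 3.2+10 = 13.2).
E[λ | data] = 40.8/13.2 = 3.091.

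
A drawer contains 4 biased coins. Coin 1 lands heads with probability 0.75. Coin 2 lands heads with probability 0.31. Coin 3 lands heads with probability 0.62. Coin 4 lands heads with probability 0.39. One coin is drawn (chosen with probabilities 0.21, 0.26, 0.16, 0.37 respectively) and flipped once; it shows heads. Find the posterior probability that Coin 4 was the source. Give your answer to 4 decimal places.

Posterior probability ≈ 0.2996

Tabulate prior·likelihood by source: [1] prior 0.21, lik 0.75, product 0.1575; [2] prior 0.26, lik 0.31, product 0.08060; [3] prior 0.16, lik 0.62, product 0.09920; [4] prior 0.37, lik 0.39, product 0.1443.
Normalizing constant = 0.48160; the posterior for Coin 4 is its product over the sum, 0.1443/0.48160 = 0.2996.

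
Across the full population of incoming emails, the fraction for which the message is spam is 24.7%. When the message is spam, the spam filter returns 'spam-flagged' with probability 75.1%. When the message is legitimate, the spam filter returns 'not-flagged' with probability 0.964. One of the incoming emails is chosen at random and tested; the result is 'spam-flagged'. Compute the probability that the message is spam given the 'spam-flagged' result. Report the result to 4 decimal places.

P(H | E) ≈ 0.8725

Let H be the event that the message is spam. P(H) = 0.247, so P(¬H) = 0.753. With E the 'spam-flagged' result, P(E|H) = 0.751 and P(E|¬H) = 0.036.
P(E) = 0.751·0.247 + 0.036·0.753 = 0.18550 + 0.027108 = 0.21260.
By Bayes' theorem, P(H|E) = 0.18550 / 0.21260 = 0.8725.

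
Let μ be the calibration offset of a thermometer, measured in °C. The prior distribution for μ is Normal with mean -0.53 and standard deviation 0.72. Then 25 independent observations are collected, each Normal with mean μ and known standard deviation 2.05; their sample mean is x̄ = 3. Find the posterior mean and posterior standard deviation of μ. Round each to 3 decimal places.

Posterior mean ≈ 2.136; posterior SD ≈ 0.356

With known σ, the Normal prior is conjugate. Weight on the data is w = (n/σ²)/(n/σ² + 1/τ₀²) = 5.94884/(5.94884+1.92901) = 0.75513.
Posterior mean = w·x̄ + (1−w)·μ₀ = 0.75513·3 + 0.24487·-0.53 = 2.136. Posterior variance = 1/(5.94884+1.92901) = 0.126938, so SD = 0.356.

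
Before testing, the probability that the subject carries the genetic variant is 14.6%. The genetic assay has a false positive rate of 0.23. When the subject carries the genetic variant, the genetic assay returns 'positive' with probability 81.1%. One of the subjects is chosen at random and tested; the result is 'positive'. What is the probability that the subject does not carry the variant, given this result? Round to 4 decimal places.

P(¬H | E) ≈ 0.6239

Let H be the event that the subject carries the genetic variant. P(H) = 0.146, so P(¬H) = 0.854. With E the 'positive' result, P(E|H) = 0.811 and P(E|¬H) = 0.23.
P(E) = 0.811·0.146 + 0.23·0.854 = 0.11841 + 0.19642 = 0.31483.
By Bayes' theorem, P(H|E) = 0.11841 / 0.31483 = 0.3761. Hence P(¬H|E) = 1 − 0.3761 = 0.6239.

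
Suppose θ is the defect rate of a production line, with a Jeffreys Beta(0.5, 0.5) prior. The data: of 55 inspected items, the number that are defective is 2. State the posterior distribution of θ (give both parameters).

Observing 2 successes and 53 failures updates Beta(0.5, 0.5) by adding the success and failure counts to the two shape parameters: α = 0.5+2 = 2.5, β = 0.5+53 = 53.5.

Posterior: Beta(2.5, 53.5)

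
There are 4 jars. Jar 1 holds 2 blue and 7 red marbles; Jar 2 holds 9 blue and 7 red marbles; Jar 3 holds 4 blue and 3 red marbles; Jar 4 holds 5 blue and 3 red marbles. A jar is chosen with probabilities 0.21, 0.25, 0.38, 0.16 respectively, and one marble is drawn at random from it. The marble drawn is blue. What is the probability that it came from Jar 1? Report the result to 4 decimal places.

Posterior probability ≈ 0.0925

Tabulate prior·likelihood by source: [1] prior 0.21, lik 0.2222, product 0.04667; [2] prior 0.25, lik 0.5625, product 0.1406; [3] prior 0.38, lik 0.5714, product 0.2171; [4] prior 0.16, lik 0.625, product 0.1000.
Normalizing constant = 0.50443; the posterior for Jar 1 is its product over the sum, 0.04667/0.50443 = 0.0925.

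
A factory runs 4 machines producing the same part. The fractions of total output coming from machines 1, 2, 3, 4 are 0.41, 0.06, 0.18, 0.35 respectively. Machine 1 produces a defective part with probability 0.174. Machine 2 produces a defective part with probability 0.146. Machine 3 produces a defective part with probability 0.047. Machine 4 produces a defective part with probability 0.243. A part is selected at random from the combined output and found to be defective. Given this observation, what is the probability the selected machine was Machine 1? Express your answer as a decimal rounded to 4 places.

P(defective|M1) = 0.174; P(defective|M2) = 0.146; P(defective|M3) = 0.047; P(defective|M4) = 0.243.
Prior × likelihood for each source: 0.41·0.174=0.07134, 0.06·0.146=0.008760, 0.18·0.047=0.008460, 0.35·0.243=0.08505. Summing gives P(defective) = 0.17361.
P(Machine 1 | defective) = 0.07134 / 0.17361 = 0.4109.

Posterior probability ≈ 0.4109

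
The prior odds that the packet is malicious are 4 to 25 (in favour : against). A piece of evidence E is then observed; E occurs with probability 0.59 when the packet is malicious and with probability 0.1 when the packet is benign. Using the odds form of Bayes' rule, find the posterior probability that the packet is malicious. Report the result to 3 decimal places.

Posterior probability ≈ 0.486

Prior odds = 4/25 = 0.16000.
Likelihood ratio for E = 0.59/0.1 = 5.9000.
Posterior odds = prior odds × LR = 0.94400.
Posterior probability = odds/(1+odds) = 0.94400/1.9440 = 0.486.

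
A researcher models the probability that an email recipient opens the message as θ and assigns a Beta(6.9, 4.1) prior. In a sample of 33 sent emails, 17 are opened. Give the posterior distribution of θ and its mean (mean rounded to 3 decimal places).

Posterior: Beta(23.9, 20.1); mean ≈ 0.543

Observing 17 successes and 16 failures updates Beta(6.9, 4.1) by adding the success and failure counts to the two shape parameters: α = 6.9+17 = 23.9, β = 4.1+16 = 20.1.
Posterior mean = α/(α+β) = 23.9/44 = 0.543.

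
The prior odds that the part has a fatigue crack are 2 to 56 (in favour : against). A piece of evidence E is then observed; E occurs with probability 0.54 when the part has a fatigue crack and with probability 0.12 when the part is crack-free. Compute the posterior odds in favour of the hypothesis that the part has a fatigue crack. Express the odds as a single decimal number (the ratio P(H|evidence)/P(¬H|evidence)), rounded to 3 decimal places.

Prior odds = 2/56 = 0.035714. In log-odds, ln(0.035714) = -3.3322.
Add log likelihood ratio: ln(4.5000) = 1.5041.
Posterior log-odds = -1.8281, so posterior odds = exp(-1.8281) = 0.16071.

Posterior odds ≈ 0.161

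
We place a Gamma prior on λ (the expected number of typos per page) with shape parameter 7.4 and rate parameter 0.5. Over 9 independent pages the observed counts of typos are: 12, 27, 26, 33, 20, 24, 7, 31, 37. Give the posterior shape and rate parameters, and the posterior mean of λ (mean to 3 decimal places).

Posterior: Gamma(shape=224.4, rate=9.5); mean ≈ 23.621

The Poisson likelihood adds the total count to the shape and the number of exposure periods to the rate. Here ∑xᵢ = 217 and n = 9, so shape 7.4→224.4 and rate 0.5→9.5.
E[λ | data] = 224.4/9.5 = 23.621.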